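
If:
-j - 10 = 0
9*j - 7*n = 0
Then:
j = -10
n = -90/7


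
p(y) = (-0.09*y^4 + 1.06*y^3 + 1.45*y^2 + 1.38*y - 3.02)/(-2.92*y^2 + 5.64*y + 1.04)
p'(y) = (5.84*y - 5.64)*(-0.09*y^4 + 1.06*y^3 + 1.45*y^2 + 1.38*y - 3.02)/(-2.92*y^2 + 5.64*y + 1.04)^2 + (-0.36*y^3 + 3.18*y^2 + 2.9*y + 1.38)/(-2.92*y^2 + 5.64*y + 1.04) = (0.5256*y^5 - 4.618*y^4 + 11.5824*y^3 + 15.5148*y^2 - 14.6208*y + 18.468)/(8.5264*y^4 - 32.9376*y^3 + 25.736*y^2 + 11.7312*y + 1.0816)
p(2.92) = -4.50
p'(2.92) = 3.16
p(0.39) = -0.79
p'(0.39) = 2.01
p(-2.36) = 0.52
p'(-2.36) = -0.24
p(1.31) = 0.99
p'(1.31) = 3.46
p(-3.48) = 0.89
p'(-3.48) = -0.40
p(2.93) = -4.47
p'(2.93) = 3.08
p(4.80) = -2.72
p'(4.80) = 0.31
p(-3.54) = 0.92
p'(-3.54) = -0.41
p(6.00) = -2.42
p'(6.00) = 0.22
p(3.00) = -4.27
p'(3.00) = 2.61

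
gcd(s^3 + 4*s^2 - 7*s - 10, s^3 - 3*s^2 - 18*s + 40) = s - 2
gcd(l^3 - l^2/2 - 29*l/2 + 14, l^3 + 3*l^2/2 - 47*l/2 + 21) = l^2 - 9*l/2 + 7/2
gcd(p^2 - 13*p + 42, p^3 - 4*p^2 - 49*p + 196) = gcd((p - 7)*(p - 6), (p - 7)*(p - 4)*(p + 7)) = p - 7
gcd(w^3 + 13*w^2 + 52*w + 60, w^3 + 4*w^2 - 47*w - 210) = w^2 + 11*w + 30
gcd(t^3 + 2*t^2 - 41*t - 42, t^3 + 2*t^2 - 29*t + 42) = t + 7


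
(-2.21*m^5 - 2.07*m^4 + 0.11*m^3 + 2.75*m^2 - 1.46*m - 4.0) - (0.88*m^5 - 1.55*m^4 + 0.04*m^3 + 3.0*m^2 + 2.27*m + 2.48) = -3.09*m^5 - 0.52*m^4 + 0.07*m^3 - 0.25*m^2 - 3.73*m - 6.48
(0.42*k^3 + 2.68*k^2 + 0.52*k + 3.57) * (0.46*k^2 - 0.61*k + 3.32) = 0.1932*k^5 + 0.9766*k^4 - 0.00120000000000009*k^3 + 10.2226*k^2 - 0.4513*k + 11.8524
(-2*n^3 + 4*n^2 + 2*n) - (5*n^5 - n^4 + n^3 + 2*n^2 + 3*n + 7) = -5*n^5 + n^4 - 3*n^3 + 2*n^2 - n - 7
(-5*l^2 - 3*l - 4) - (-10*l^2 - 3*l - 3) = 5*l^2 - 1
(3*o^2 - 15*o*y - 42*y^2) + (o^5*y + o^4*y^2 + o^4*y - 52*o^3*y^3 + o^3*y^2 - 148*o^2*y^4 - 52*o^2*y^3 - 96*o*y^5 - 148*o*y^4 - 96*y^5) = o^5*y + o^4*y^2 + o^4*y - 52*o^3*y^3 + o^3*y^2 - 148*o^2*y^4 - 52*o^2*y^3 + 3*o^2 - 96*o*y^5 - 148*o*y^4 - 15*o*y - 96*y^5 - 42*y^2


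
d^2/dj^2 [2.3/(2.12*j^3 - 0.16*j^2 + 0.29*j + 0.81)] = ((0.736 - 29.256*j)*(2.12*j^3 - 0.16*j^2 + 0.29*j + 0.81) + 2.3*(6.36*j^2 - 0.32*j + 0.29)*(12.72*j^2 - 0.64*j + 0.58))/(2.12*j^3 - 0.16*j^2 + 0.29*j + 0.81)^3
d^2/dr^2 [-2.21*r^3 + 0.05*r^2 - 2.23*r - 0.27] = 0.1 - 13.26*r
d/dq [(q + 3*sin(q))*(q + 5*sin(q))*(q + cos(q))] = -(q + 3*sin(q))*(q + 5*sin(q))*(sin(q) - 1) + (q + 3*sin(q))*(q + cos(q))*(5*cos(q) + 1) + (q + 5*sin(q))*(q + cos(q))*(3*cos(q) + 1)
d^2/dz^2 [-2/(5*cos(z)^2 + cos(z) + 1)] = 2*(100*sin(z)^4 - 31*sin(z)^2 - 79*cos(z)/4 + 15*cos(3*z)/4 - 61)/(-5*sin(z)^2 + cos(z) + 6)^3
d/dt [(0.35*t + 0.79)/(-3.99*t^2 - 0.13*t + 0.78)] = (1.3965*t^2 + 6.3042*t + 0.3757)/(15.9201*t^4 + 1.0374*t^3 - 6.2075*t^2 - 0.2028*t + 0.6084)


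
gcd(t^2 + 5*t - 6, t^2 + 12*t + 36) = t + 6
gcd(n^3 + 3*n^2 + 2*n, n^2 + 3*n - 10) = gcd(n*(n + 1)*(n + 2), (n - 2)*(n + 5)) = 1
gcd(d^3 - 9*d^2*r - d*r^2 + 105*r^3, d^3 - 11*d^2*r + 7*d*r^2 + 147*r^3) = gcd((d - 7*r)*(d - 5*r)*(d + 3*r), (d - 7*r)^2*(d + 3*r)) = -d^2 + 4*d*r + 21*r^2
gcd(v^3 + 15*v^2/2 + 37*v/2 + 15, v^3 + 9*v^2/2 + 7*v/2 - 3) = v^2 + 5*v + 6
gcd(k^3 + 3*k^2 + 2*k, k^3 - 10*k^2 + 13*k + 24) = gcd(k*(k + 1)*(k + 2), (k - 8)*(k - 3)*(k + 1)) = k + 1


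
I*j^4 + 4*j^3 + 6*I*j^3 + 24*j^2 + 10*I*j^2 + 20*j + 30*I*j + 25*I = (j + 5)*(j - 5*I)*(j + I)*(I*j + I)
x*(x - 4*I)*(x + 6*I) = x^3 + 2*I*x^2 + 24*x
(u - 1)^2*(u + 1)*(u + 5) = u^4 + 4*u^3 - 6*u^2 - 4*u + 5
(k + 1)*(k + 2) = k^2 + 3*k + 2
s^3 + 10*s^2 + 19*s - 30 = (s - 1)*(s + 5)*(s + 6)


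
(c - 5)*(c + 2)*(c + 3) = c^3 - 19*c - 30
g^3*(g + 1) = g^4 + g^3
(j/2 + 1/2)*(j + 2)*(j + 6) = j^3/2 + 9*j^2/2 + 10*j + 6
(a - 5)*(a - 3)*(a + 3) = a^3 - 5*a^2 - 9*a + 45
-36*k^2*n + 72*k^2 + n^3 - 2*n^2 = (-6*k + n)*(6*k + n)*(n - 2)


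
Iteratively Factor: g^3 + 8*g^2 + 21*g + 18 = (g + 3)*(g^2 + 5*g + 6) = (g + 3)^2*(g + 2)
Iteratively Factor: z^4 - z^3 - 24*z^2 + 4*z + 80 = (z + 2)*(z^3 - 3*z^2 - 18*z + 40) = (z - 5)*(z + 2)*(z^2 + 2*z - 8) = (z - 5)*(z + 2)*(z + 4)*(z - 2)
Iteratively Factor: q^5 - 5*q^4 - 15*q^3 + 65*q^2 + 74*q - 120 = (q + 3)*(q^4 - 8*q^3 + 9*q^2 + 38*q - 40) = (q + 2)*(q + 3)*(q^3 - 10*q^2 + 29*q - 20) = (q - 4)*(q + 2)*(q + 3)*(q^2 - 6*q + 5) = (q - 5)*(q - 4)*(q + 2)*(q + 3)*(q - 1)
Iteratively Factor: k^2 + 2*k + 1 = (k + 1)*(k + 1)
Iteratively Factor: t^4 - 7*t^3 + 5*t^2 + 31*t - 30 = (t + 2)*(t^3 - 9*t^2 + 23*t - 15) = (t - 5)*(t + 2)*(t^2 - 4*t + 3) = (t - 5)*(t - 3)*(t + 2)*(t - 1)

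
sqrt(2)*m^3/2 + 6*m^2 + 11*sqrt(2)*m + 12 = (m + 2*sqrt(2))*(m + 3*sqrt(2))*(sqrt(2)*m/2 + 1)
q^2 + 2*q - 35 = (q - 5)*(q + 7)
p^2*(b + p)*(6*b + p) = 6*b^2*p^2 + 7*b*p^3 + p^4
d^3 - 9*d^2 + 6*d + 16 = (d - 8)*(d - 2)*(d + 1)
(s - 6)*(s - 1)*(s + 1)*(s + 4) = s^4 - 2*s^3 - 25*s^2 + 2*s + 24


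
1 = 1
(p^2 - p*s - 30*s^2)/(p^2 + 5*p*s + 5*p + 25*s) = (p - 6*s)/(p + 5)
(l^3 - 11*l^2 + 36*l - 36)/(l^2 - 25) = (l^3 - 11*l^2 + 36*l - 36)/(l^2 - 25)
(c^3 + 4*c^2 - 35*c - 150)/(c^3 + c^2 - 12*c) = (c^3 + 4*c^2 - 35*c - 150)/(c*(c^2 + c - 12))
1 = 1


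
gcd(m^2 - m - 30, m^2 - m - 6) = 1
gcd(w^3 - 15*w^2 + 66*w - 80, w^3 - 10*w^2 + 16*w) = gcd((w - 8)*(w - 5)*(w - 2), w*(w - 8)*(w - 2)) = w^2 - 10*w + 16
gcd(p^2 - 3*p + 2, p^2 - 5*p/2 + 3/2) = p - 1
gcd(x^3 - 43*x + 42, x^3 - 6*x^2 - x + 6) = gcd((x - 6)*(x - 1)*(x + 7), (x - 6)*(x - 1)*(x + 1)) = x^2 - 7*x + 6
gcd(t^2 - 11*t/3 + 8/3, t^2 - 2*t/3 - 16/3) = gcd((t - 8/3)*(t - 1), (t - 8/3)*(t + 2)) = t - 8/3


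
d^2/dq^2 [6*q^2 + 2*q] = 12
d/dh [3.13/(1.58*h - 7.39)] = -4.9454/(1.58*h - 7.39)^2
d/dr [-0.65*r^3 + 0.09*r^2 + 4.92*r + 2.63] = -1.95*r^2 + 0.18*r + 4.92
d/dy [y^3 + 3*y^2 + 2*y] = 3*y^2 + 6*y + 2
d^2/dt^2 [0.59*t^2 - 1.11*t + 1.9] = 1.18000000000000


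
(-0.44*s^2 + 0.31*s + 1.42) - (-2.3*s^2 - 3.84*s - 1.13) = 1.86*s^2 + 4.15*s + 2.55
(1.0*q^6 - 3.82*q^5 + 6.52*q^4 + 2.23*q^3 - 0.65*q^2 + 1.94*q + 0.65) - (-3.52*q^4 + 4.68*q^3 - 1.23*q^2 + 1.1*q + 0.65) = 1.0*q^6 - 3.82*q^5 + 10.04*q^4 - 2.45*q^3 + 0.58*q^2 + 0.84*q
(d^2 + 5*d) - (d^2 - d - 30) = 6*d + 30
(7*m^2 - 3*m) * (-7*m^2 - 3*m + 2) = -49*m^4 + 23*m^2 - 6*m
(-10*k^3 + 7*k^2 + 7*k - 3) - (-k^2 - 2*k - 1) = -10*k^3 + 8*k^2 + 9*k - 2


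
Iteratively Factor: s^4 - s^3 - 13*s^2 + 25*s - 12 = (s + 4)*(s^3 - 5*s^2 + 7*s - 3) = (s - 1)*(s + 4)*(s^2 - 4*s + 3) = (s - 3)*(s - 1)*(s + 4)*(s - 1)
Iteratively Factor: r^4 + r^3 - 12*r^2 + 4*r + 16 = (r - 2)*(r^3 + 3*r^2 - 6*r - 8) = (r - 2)*(r + 4)*(r^2 - r - 2) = (r - 2)^2*(r + 4)*(r + 1)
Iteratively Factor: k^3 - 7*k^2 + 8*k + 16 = (k + 1)*(k^2 - 8*k + 16) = (k - 4)*(k + 1)*(k - 4)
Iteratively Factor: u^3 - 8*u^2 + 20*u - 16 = (u - 4)*(u^2 - 4*u + 4) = (u - 4)*(u - 2)*(u - 2)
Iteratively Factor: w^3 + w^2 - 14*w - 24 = (w + 3)*(w^2 - 2*w - 8) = (w + 2)*(w + 3)*(w - 4)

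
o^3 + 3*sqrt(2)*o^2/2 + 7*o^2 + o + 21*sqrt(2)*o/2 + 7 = (o + 7)*(o + sqrt(2)/2)*(o + sqrt(2))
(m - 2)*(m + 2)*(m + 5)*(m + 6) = m^4 + 11*m^3 + 26*m^2 - 44*m - 120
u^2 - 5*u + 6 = (u - 3)*(u - 2)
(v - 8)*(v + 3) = v^2 - 5*v - 24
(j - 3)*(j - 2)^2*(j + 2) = j^4 - 5*j^3 + 2*j^2 + 20*j - 24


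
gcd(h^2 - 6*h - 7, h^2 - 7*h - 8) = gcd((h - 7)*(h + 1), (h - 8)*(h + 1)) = h + 1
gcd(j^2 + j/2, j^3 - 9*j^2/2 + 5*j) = j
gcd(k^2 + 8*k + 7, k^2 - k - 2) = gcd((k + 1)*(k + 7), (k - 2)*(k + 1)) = k + 1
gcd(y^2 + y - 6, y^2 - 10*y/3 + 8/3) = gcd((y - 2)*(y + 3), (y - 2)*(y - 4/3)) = y - 2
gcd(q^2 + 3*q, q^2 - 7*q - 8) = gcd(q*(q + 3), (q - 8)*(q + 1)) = 1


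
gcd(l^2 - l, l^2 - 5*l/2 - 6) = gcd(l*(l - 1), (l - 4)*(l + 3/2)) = 1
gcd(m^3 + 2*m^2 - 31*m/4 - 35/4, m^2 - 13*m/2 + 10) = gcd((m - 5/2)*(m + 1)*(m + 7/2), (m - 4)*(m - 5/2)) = m - 5/2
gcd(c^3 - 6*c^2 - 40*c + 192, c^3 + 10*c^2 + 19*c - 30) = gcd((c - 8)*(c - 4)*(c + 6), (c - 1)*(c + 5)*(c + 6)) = c + 6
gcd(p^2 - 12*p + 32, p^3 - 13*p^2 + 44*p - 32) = p^2 - 12*p + 32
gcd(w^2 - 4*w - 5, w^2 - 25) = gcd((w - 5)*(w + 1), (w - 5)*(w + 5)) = w - 5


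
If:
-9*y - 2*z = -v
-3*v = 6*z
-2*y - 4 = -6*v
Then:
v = 18/25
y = 4/25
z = -9/25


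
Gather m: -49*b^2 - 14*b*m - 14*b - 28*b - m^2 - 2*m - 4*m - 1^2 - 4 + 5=-49*b^2 - 42*b - m^2 + m*(-14*b - 6)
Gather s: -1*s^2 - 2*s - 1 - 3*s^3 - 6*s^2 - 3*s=-3*s^3 - 7*s^2 - 5*s - 1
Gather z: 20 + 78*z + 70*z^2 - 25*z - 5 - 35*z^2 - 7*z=35*z^2 + 46*z + 15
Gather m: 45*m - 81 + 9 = 45*m - 72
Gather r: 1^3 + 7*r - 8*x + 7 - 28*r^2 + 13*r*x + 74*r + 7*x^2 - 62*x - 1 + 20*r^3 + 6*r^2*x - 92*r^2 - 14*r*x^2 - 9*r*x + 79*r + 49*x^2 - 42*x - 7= 20*r^3 + r^2*(6*x - 120) + r*(-14*x^2 + 4*x + 160) + 56*x^2 - 112*x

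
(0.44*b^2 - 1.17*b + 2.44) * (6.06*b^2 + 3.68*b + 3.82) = 2.6664*b^4 - 5.471*b^3 + 12.1616*b^2 + 4.5098*b + 9.3208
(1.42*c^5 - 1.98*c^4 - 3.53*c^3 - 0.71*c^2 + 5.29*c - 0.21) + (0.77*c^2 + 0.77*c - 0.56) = 1.42*c^5 - 1.98*c^4 - 3.53*c^3 + 0.0600000000000001*c^2 + 6.06*c - 0.77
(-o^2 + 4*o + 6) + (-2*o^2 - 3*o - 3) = -3*o^2 + o + 3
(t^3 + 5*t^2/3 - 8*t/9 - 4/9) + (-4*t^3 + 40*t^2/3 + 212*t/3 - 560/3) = -3*t^3 + 15*t^2 + 628*t/9 - 1684/9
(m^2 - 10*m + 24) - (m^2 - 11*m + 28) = m - 4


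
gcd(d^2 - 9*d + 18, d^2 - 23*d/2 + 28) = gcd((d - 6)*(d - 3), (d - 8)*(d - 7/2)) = 1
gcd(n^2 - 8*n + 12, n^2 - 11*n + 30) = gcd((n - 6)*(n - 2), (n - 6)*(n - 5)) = n - 6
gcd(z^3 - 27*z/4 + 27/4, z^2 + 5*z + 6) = z + 3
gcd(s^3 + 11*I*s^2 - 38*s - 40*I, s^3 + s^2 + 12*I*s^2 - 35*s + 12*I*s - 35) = s + 5*I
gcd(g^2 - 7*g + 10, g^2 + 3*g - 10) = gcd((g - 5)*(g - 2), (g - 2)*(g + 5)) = g - 2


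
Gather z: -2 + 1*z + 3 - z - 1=0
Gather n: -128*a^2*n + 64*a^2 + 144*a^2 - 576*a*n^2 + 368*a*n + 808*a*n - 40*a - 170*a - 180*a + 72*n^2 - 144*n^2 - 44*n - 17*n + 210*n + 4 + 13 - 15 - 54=208*a^2 - 390*a + n^2*(-576*a - 72) + n*(-128*a^2 + 1176*a + 149) - 52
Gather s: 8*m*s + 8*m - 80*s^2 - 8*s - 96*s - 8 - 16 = 8*m - 80*s^2 + s*(8*m - 104) - 24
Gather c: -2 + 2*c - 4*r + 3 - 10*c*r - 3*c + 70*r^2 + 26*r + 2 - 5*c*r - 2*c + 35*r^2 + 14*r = c*(-15*r - 3) + 105*r^2 + 36*r + 3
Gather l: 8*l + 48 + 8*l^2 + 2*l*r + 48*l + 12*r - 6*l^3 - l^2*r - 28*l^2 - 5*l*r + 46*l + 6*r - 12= -6*l^3 + l^2*(-r - 20) + l*(102 - 3*r) + 18*r + 36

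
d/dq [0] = 0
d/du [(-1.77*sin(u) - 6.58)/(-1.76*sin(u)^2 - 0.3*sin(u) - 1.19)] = (-3.1152*sin(u)^2 - 23.1616*sin(u) + 0.1323)*cos(u)/(3.0976*sin(u)^4 + 1.056*sin(u)^3 + 4.2788*sin(u)^2 + 0.714*sin(u) + 1.4161)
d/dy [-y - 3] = -1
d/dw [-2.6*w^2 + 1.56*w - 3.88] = 1.56 - 5.2*w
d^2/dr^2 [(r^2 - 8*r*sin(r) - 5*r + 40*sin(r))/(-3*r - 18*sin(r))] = 14*(-r^3*sin(r) + 5*r^2*sin(r) - 3*r^2*cos(2*r) - 9*r^2 + 12*r*sin(2*r) + 10*r*cos(r) + 15*r*cos(2*r) + 45*r - 10*sin(r) - 30*sin(2*r) + 6*cos(2*r) - 6)/(3*(r + 6*sin(r))^3)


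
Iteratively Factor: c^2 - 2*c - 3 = (c + 1)*(c - 3)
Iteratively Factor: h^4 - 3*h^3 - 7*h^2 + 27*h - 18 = (h - 2)*(h^3 - h^2 - 9*h + 9) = (h - 3)*(h - 2)*(h^2 + 2*h - 3) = (h - 3)*(h - 2)*(h - 1)*(h + 3)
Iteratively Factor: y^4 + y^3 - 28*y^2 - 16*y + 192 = (y - 4)*(y^3 + 5*y^2 - 8*y - 48) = (y - 4)*(y + 4)*(y^2 + y - 12) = (y - 4)*(y - 3)*(y + 4)*(y + 4)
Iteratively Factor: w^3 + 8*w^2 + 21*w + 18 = (w + 2)*(w^2 + 6*w + 9) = (w + 2)*(w + 3)*(w + 3)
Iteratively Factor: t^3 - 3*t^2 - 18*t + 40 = (t + 4)*(t^2 - 7*t + 10) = (t - 5)*(t + 4)*(t - 2)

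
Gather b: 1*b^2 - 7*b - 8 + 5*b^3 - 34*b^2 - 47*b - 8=5*b^3 - 33*b^2 - 54*b - 16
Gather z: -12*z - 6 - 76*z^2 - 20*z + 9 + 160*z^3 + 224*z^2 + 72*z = 160*z^3 + 148*z^2 + 40*z + 3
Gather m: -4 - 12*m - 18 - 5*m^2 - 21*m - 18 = -5*m^2 - 33*m - 40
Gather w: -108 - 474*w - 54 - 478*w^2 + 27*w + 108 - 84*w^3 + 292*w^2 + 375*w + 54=-84*w^3 - 186*w^2 - 72*w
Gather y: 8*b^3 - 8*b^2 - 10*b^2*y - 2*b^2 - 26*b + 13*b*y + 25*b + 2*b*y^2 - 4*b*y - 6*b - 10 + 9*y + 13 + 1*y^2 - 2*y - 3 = 8*b^3 - 10*b^2 - 7*b + y^2*(2*b + 1) + y*(-10*b^2 + 9*b + 7)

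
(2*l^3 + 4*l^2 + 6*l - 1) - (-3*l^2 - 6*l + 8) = 2*l^3 + 7*l^2 + 12*l - 9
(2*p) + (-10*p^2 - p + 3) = -10*p^2 + p + 3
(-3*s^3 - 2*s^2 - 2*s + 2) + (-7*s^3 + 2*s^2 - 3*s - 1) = -10*s^3 - 5*s + 1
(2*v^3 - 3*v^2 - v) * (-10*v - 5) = -20*v^4 + 20*v^3 + 25*v^2 + 5*v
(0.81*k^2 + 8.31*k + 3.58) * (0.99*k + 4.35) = 0.8019*k^3 + 11.7504*k^2 + 39.6927*k + 15.573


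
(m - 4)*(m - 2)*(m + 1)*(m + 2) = m^4 - 3*m^3 - 8*m^2 + 12*m + 16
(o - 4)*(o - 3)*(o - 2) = o^3 - 9*o^2 + 26*o - 24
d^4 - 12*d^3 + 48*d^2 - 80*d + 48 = (d - 6)*(d - 2)^3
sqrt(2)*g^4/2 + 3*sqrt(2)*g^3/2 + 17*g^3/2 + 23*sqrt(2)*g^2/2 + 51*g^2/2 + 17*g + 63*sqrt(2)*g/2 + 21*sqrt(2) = (g + 1)*(g + 3*sqrt(2)/2)*(g + 7*sqrt(2))*(sqrt(2)*g/2 + sqrt(2))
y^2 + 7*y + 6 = (y + 1)*(y + 6)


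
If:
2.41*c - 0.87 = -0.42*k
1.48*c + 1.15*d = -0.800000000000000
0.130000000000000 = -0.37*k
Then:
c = 0.42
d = -1.24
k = -0.35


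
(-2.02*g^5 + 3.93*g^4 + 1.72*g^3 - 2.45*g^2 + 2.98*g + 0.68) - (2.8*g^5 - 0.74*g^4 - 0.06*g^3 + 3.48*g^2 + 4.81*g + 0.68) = -4.82*g^5 + 4.67*g^4 + 1.78*g^3 - 5.93*g^2 - 1.83*g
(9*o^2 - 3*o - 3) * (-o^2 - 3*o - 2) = -9*o^4 - 24*o^3 - 6*o^2 + 15*o + 6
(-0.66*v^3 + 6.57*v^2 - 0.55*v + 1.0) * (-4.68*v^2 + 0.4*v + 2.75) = 3.0888*v^5 - 31.0116*v^4 + 3.387*v^3 + 13.1675*v^2 - 1.1125*v + 2.75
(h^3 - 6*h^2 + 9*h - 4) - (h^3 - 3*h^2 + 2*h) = -3*h^2 + 7*h - 4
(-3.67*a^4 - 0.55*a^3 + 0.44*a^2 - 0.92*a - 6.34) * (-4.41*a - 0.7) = 16.1847*a^5 + 4.9945*a^4 - 1.5554*a^3 + 3.7492*a^2 + 28.6034*a + 4.438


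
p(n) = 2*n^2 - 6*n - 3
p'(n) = 4*n - 6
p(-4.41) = 62.36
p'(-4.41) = -23.64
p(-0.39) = -0.36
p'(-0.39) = -7.56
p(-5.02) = 77.52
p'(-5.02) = -26.08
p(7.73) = 70.13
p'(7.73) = 24.92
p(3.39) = -0.36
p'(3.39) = 7.56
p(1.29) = -7.41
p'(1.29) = -0.84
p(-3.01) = 33.18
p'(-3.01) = -18.04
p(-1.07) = 5.71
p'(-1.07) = -10.28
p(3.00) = -3.00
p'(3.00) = 6.00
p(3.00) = -3.00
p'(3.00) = 6.00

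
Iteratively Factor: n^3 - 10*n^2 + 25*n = (n)*(n^2 - 10*n + 25) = n*(n - 5)*(n - 5)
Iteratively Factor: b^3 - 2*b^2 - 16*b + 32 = (b - 2)*(b^2 - 16) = (b - 4)*(b - 2)*(b + 4)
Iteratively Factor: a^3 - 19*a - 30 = (a + 3)*(a^2 - 3*a - 10) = (a - 5)*(a + 3)*(a + 2)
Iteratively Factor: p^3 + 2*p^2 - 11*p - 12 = (p + 4)*(p^2 - 2*p - 3) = (p + 1)*(p + 4)*(p - 3)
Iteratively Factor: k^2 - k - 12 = (k + 3)*(k - 4)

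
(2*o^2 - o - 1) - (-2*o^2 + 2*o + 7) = 4*o^2 - 3*o - 8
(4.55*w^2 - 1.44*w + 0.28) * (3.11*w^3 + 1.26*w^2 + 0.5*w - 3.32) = 14.1505*w^5 + 1.2546*w^4 + 1.3314*w^3 - 15.4732*w^2 + 4.9208*w - 0.9296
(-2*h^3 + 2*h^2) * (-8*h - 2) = 16*h^4 - 12*h^3 - 4*h^2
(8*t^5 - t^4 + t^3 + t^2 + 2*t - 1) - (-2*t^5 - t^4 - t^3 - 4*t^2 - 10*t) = 10*t^5 + 2*t^3 + 5*t^2 + 12*t - 1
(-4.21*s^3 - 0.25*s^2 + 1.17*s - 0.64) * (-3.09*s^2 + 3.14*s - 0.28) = 13.0089*s^5 - 12.4469*s^4 - 3.2215*s^3 + 5.7214*s^2 - 2.3372*s + 0.1792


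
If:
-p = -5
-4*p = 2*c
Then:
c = -10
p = 5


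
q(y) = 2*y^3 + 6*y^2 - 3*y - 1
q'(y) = 6*y^2 + 12*y - 3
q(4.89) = 361.66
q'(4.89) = 199.15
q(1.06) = 4.94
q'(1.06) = 16.46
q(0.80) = 1.46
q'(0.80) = 10.44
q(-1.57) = 10.76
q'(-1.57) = -7.05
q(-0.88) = 4.92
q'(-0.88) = -8.91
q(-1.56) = 10.69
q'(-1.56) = -7.12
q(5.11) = 407.21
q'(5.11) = 214.99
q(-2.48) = 12.84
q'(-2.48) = 4.14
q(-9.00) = -946.00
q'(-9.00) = 375.00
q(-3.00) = 8.00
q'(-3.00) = 15.00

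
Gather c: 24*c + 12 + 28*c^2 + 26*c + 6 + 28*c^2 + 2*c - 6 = 56*c^2 + 52*c + 12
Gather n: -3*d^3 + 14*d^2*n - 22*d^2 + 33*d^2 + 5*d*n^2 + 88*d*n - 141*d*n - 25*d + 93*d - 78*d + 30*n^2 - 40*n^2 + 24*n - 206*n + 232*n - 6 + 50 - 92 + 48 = -3*d^3 + 11*d^2 - 10*d + n^2*(5*d - 10) + n*(14*d^2 - 53*d + 50)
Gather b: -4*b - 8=-4*b - 8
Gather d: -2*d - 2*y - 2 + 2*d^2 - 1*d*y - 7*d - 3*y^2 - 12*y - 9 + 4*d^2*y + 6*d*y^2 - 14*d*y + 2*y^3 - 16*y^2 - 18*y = d^2*(4*y + 2) + d*(6*y^2 - 15*y - 9) + 2*y^3 - 19*y^2 - 32*y - 11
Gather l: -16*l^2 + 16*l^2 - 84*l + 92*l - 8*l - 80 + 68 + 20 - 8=0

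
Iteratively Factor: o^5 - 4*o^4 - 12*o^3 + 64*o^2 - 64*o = (o - 4)*(o^4 - 12*o^2 + 16*o) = (o - 4)*(o - 2)*(o^3 + 2*o^2 - 8*o) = (o - 4)*(o - 2)*(o + 4)*(o^2 - 2*o) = o*(o - 4)*(o - 2)*(o + 4)*(o - 2)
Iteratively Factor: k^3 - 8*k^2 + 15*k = (k - 5)*(k^2 - 3*k) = (k - 5)*(k - 3)*(k)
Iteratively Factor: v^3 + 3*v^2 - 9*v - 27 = (v + 3)*(v^2 - 9) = (v + 3)^2*(v - 3)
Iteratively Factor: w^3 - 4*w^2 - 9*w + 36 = (w - 4)*(w^2 - 9) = (w - 4)*(w + 3)*(w - 3)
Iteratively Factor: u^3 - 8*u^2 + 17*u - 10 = (u - 2)*(u^2 - 6*u + 5) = (u - 5)*(u - 2)*(u - 1)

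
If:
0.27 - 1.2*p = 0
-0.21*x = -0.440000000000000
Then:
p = 0.22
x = 2.10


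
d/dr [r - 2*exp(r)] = 1 - 2*exp(r)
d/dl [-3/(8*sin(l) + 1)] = 24*cos(l)/(8*sin(l) + 1)^2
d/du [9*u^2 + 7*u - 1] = 18*u + 7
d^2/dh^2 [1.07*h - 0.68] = 0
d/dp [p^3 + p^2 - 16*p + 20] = 3*p^2 + 2*p - 16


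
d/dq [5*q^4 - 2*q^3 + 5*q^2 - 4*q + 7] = 20*q^3 - 6*q^2 + 10*q - 4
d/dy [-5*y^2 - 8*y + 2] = -10*y - 8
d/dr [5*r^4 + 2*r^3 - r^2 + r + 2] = 20*r^3 + 6*r^2 - 2*r + 1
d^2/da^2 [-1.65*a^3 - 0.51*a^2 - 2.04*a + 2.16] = -9.9*a - 1.02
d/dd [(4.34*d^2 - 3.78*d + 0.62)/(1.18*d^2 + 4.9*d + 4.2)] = (25.7264*d^2 + 34.9928*d - 18.914)/(1.3924*d^4 + 11.564*d^3 + 33.922*d^2 + 41.16*d + 17.64)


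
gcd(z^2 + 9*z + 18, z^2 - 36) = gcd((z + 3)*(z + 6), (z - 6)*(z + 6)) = z + 6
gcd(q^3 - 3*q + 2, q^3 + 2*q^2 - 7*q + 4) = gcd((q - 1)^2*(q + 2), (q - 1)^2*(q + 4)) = q^2 - 2*q + 1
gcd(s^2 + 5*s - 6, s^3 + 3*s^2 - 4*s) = s - 1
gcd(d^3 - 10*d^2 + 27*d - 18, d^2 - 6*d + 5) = d - 1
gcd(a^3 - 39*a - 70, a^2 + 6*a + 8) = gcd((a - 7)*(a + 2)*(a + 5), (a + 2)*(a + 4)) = a + 2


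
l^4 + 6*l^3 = l^3*(l + 6)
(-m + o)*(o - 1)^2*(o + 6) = -m*o^3 - 4*m*o^2 + 11*m*o - 6*m + o^4 + 4*o^3 - 11*o^2 + 6*o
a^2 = a^2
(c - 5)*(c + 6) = c^2 + c - 30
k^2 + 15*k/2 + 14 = (k + 7/2)*(k + 4)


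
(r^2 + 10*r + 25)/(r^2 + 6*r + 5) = (r + 5)/(r + 1)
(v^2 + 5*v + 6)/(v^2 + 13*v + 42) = (v^2 + 5*v + 6)/(v^2 + 13*v + 42)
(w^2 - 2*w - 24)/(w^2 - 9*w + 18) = (w + 4)/(w - 3)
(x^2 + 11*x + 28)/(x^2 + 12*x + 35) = (x + 4)/(x + 5)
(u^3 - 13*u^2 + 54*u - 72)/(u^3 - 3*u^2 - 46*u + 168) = (u - 3)/(u + 7)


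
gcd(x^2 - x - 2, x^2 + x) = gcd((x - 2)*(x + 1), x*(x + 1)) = x + 1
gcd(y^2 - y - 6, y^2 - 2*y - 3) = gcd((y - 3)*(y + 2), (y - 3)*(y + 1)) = y - 3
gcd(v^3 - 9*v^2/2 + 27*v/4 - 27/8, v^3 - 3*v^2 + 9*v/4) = v^2 - 3*v + 9/4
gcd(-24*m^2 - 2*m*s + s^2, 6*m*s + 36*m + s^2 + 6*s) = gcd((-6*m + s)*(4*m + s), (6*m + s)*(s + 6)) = 1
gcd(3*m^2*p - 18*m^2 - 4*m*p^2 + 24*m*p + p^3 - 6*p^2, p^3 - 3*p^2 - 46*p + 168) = p - 6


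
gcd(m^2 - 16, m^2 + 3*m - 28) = m - 4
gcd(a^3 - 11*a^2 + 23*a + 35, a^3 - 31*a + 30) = a - 5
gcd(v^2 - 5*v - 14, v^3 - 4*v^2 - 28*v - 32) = v + 2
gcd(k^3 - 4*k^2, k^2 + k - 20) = k - 4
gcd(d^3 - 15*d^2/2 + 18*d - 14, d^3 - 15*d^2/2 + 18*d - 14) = d^3 - 15*d^2/2 + 18*d - 14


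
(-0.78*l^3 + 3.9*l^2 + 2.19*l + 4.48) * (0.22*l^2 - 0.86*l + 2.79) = -0.1716*l^5 + 1.5288*l^4 - 5.0484*l^3 + 9.9832*l^2 + 2.2573*l + 12.4992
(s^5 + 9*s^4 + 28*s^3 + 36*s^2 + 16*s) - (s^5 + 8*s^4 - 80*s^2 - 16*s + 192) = s^4 + 28*s^3 + 116*s^2 + 32*s - 192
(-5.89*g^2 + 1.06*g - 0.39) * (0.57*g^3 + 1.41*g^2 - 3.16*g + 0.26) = -3.3573*g^5 - 7.7007*g^4 + 19.8847*g^3 - 5.4309*g^2 + 1.508*g - 0.1014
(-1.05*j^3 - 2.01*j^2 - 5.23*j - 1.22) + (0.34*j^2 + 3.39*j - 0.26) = -1.05*j^3 - 1.67*j^2 - 1.84*j - 1.48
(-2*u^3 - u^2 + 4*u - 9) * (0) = 0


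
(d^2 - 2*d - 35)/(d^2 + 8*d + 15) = (d - 7)/(d + 3)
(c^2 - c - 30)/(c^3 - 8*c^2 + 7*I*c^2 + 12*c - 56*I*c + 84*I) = (c + 5)/(c^2 + c*(-2 + 7*I) - 14*I)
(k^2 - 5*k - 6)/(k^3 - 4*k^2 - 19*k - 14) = (k - 6)/(k^2 - 5*k - 14)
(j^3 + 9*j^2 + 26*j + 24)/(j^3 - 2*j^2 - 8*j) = (j^2 + 7*j + 12)/(j*(j - 4))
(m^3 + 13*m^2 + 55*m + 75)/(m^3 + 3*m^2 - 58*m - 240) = (m^2 + 8*m + 15)/(m^2 - 2*m - 48)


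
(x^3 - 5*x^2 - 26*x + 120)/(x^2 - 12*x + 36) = (x^2 + x - 20)/(x - 6)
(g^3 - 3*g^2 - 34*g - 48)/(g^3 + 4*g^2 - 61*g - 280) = (g^2 + 5*g + 6)/(g^2 + 12*g + 35)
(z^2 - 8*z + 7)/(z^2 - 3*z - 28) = (z - 1)/(z + 4)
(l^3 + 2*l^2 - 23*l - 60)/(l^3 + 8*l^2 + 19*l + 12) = (l - 5)/(l + 1)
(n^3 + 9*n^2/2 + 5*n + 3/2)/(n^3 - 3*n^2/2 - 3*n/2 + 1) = (2*n^2 + 7*n + 3)/(2*n^2 - 5*n + 2)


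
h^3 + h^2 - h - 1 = (h - 1)*(h + 1)^2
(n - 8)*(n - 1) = n^2 - 9*n + 8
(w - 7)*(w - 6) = w^2 - 13*w + 42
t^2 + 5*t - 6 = (t - 1)*(t + 6)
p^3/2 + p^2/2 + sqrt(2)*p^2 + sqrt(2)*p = p*(p/2 + sqrt(2))*(p + 1)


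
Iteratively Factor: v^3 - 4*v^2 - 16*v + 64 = (v + 4)*(v^2 - 8*v + 16) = (v - 4)*(v + 4)*(v - 4)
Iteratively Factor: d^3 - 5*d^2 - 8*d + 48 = (d - 4)*(d^2 - d - 12) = (d - 4)*(d + 3)*(d - 4)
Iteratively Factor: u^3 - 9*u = (u - 3)*(u^2 + 3*u) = (u - 3)*(u + 3)*(u)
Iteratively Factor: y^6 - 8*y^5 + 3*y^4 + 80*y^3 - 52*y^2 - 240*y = (y)*(y^5 - 8*y^4 + 3*y^3 + 80*y^2 - 52*y - 240) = y*(y + 2)*(y^4 - 10*y^3 + 23*y^2 + 34*y - 120) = y*(y - 5)*(y + 2)*(y^3 - 5*y^2 - 2*y + 24) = y*(y - 5)*(y - 4)*(y + 2)*(y^2 - y - 6) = y*(y - 5)*(y - 4)*(y + 2)^2*(y - 3)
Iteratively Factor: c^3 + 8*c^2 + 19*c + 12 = (c + 4)*(c^2 + 4*c + 3) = (c + 1)*(c + 4)*(c + 3)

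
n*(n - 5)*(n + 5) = n^3 - 25*n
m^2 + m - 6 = (m - 2)*(m + 3)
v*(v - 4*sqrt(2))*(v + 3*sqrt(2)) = v^3 - sqrt(2)*v^2 - 24*v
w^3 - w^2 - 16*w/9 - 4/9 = (w - 2)*(w + 1/3)*(w + 2/3)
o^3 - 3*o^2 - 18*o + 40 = (o - 5)*(o - 2)*(o + 4)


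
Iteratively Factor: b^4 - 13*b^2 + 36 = (b - 3)*(b^3 + 3*b^2 - 4*b - 12) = (b - 3)*(b + 2)*(b^2 + b - 6) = (b - 3)*(b + 2)*(b + 3)*(b - 2)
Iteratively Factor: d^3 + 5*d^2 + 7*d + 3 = (d + 3)*(d^2 + 2*d + 1) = (d + 1)*(d + 3)*(d + 1)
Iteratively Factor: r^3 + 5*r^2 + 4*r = (r)*(r^2 + 5*r + 4) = r*(r + 4)*(r + 1)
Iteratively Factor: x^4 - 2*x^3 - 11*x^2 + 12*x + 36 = (x + 2)*(x^3 - 4*x^2 - 3*x + 18) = (x + 2)^2*(x^2 - 6*x + 9) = (x - 3)*(x + 2)^2*(x - 3)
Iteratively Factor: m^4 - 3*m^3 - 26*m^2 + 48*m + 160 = (m - 5)*(m^3 + 2*m^2 - 16*m - 32) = (m - 5)*(m + 2)*(m^2 - 16) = (m - 5)*(m - 4)*(m + 2)*(m + 4)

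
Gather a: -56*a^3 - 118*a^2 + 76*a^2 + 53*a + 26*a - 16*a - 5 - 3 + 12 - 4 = -56*a^3 - 42*a^2 + 63*a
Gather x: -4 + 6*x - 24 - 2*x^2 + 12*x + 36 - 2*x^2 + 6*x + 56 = -4*x^2 + 24*x + 64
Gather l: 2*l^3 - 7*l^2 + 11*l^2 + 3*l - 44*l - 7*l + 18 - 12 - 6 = 2*l^3 + 4*l^2 - 48*l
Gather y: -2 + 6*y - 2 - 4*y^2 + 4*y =-4*y^2 + 10*y - 4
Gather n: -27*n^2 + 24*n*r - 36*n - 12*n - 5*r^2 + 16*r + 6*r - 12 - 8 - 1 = -27*n^2 + n*(24*r - 48) - 5*r^2 + 22*r - 21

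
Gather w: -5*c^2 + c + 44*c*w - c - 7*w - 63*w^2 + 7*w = -5*c^2 + 44*c*w - 63*w^2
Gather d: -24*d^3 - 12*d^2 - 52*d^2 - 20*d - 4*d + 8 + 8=-24*d^3 - 64*d^2 - 24*d + 16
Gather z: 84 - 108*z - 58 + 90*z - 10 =16 - 18*z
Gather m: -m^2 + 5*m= -m^2 + 5*m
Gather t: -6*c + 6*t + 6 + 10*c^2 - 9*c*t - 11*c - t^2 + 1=10*c^2 - 17*c - t^2 + t*(6 - 9*c) + 7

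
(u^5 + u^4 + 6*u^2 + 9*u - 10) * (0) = 0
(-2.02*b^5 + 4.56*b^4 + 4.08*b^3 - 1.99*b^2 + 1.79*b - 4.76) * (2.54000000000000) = -5.1308*b^5 + 11.5824*b^4 + 10.3632*b^3 - 5.0546*b^2 + 4.5466*b - 12.0904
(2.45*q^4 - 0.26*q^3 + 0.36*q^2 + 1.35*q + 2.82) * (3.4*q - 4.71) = 8.33*q^5 - 12.4235*q^4 + 2.4486*q^3 + 2.8944*q^2 + 3.2295*q - 13.2822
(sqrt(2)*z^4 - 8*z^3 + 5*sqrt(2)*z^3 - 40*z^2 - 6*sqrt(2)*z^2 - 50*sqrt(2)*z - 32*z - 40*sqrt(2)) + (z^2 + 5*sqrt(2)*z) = sqrt(2)*z^4 - 8*z^3 + 5*sqrt(2)*z^3 - 39*z^2 - 6*sqrt(2)*z^2 - 45*sqrt(2)*z - 32*z - 40*sqrt(2)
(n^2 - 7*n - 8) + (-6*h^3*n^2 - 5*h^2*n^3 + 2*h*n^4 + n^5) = -6*h^3*n^2 - 5*h^2*n^3 + 2*h*n^4 + n^5 + n^2 - 7*n - 8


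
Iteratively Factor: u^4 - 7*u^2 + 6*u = (u - 2)*(u^3 + 2*u^2 - 3*u) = (u - 2)*(u + 3)*(u^2 - u) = u*(u - 2)*(u + 3)*(u - 1)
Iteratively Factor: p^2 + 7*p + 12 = (p + 4)*(p + 3)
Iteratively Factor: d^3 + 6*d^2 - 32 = (d + 4)*(d^2 + 2*d - 8) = (d + 4)^2*(d - 2)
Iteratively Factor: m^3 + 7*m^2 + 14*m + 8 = (m + 1)*(m^2 + 6*m + 8) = (m + 1)*(m + 4)*(m + 2)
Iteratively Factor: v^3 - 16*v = (v)*(v^2 - 16) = v*(v - 4)*(v + 4)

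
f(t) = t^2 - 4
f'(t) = 2*t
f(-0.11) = -3.99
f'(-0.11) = -0.22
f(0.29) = -3.92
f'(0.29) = 0.58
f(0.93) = -3.14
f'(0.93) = 1.86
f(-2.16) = 0.67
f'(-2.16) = -4.32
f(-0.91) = -3.17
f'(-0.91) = -1.82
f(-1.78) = -0.83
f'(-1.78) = -3.56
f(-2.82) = 3.95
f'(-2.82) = -5.64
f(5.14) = 22.42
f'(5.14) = 10.28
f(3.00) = 5.00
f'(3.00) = 6.00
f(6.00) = 32.00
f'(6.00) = 12.00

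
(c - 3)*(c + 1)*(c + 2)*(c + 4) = c^4 + 4*c^3 - 7*c^2 - 34*c - 24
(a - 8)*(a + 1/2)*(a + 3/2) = a^3 - 6*a^2 - 61*a/4 - 6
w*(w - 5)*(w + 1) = w^3 - 4*w^2 - 5*w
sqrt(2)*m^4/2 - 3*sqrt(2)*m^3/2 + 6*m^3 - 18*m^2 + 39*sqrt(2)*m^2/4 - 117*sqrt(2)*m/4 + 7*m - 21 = (m/2 + sqrt(2))*(m - 3)*(m + 7*sqrt(2)/2)*(sqrt(2)*m + 1)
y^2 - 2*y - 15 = (y - 5)*(y + 3)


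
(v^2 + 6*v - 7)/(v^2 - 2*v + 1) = (v + 7)/(v - 1)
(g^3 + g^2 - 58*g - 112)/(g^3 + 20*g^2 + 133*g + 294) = (g^2 - 6*g - 16)/(g^2 + 13*g + 42)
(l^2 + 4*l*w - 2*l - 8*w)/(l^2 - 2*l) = (l + 4*w)/l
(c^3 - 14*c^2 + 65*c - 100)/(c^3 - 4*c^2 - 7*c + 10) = (c^2 - 9*c + 20)/(c^2 + c - 2)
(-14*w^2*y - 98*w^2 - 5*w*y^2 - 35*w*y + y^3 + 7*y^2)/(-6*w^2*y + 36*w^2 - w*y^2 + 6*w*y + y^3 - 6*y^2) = (-7*w*y - 49*w + y^2 + 7*y)/(-3*w*y + 18*w + y^2 - 6*y)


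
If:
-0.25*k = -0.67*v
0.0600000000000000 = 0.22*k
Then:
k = 0.27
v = 0.10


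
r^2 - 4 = (r - 2)*(r + 2)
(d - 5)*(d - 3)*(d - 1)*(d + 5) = d^4 - 4*d^3 - 22*d^2 + 100*d - 75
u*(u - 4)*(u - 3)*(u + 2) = u^4 - 5*u^3 - 2*u^2 + 24*u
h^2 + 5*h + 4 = (h + 1)*(h + 4)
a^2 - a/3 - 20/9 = (a - 5/3)*(a + 4/3)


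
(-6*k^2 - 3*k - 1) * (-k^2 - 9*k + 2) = 6*k^4 + 57*k^3 + 16*k^2 + 3*k - 2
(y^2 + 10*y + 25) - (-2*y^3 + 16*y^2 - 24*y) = 2*y^3 - 15*y^2 + 34*y + 25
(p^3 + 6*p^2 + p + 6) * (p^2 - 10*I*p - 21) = p^5 + 6*p^4 - 10*I*p^4 - 20*p^3 - 60*I*p^3 - 120*p^2 - 10*I*p^2 - 21*p - 60*I*p - 126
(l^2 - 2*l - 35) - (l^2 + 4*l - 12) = -6*l - 23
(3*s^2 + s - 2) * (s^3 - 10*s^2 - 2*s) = 3*s^5 - 29*s^4 - 18*s^3 + 18*s^2 + 4*s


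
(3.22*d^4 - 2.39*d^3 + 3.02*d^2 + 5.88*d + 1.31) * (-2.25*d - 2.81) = -7.245*d^5 - 3.6707*d^4 - 0.0790999999999995*d^3 - 21.7162*d^2 - 19.4703*d - 3.6811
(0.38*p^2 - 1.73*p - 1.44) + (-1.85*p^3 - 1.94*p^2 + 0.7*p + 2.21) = -1.85*p^3 - 1.56*p^2 - 1.03*p + 0.77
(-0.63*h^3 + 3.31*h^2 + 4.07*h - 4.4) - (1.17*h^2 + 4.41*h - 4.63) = -0.63*h^3 + 2.14*h^2 - 0.34*h + 0.23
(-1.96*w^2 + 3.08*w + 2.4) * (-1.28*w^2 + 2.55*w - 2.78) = 2.5088*w^4 - 8.9404*w^3 + 10.2308*w^2 - 2.4424*w - 6.672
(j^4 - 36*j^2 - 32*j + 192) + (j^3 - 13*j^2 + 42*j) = j^4 + j^3 - 49*j^2 + 10*j + 192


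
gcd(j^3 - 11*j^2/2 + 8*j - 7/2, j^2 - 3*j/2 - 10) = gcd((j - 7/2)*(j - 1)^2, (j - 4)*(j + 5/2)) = 1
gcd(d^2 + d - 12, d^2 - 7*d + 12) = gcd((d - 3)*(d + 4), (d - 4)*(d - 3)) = d - 3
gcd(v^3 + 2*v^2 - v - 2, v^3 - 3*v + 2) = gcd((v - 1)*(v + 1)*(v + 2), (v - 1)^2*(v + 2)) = v^2 + v - 2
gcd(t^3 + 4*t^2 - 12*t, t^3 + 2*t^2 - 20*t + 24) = t^2 + 4*t - 12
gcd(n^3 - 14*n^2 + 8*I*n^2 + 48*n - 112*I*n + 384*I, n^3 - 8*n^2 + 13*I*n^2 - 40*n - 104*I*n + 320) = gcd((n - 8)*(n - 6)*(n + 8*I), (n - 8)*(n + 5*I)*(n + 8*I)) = n^2 + n*(-8 + 8*I) - 64*I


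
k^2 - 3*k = k*(k - 3)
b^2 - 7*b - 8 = (b - 8)*(b + 1)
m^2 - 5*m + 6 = (m - 3)*(m - 2)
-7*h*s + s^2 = s*(-7*h + s)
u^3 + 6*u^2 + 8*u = u*(u + 2)*(u + 4)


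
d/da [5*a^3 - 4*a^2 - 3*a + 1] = 15*a^2 - 8*a - 3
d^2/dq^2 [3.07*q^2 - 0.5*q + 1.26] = 6.14000000000000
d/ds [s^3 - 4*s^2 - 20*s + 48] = 3*s^2 - 8*s - 20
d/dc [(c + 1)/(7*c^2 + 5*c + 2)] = (7*c^2 + 5*c - (c + 1)*(14*c + 5) + 2)/(7*c^2 + 5*c + 2)^2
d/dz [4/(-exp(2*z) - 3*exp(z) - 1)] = (8*exp(z) + 12)*exp(z)/(exp(2*z) + 3*exp(z) + 1)^2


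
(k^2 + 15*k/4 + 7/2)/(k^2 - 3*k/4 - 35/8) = 2*(k + 2)/(2*k - 5)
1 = 1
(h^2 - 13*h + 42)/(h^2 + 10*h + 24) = (h^2 - 13*h + 42)/(h^2 + 10*h + 24)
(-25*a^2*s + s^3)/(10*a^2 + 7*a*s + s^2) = s*(-5*a + s)/(2*a + s)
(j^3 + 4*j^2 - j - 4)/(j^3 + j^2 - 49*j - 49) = (j^2 + 3*j - 4)/(j^2 - 49)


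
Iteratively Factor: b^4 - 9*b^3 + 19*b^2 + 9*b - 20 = (b - 1)*(b^3 - 8*b^2 + 11*b + 20) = (b - 4)*(b - 1)*(b^2 - 4*b - 5) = (b - 4)*(b - 1)*(b + 1)*(b - 5)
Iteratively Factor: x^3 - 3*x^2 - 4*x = (x - 4)*(x^2 + x) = x*(x - 4)*(x + 1)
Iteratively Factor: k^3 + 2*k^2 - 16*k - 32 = (k + 2)*(k^2 - 16) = (k - 4)*(k + 2)*(k + 4)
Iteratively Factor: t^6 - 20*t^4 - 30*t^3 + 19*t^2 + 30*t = (t)*(t^5 - 20*t^3 - 30*t^2 + 19*t + 30) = t*(t + 2)*(t^4 - 2*t^3 - 16*t^2 + 2*t + 15) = t*(t + 2)*(t + 3)*(t^3 - 5*t^2 - t + 5) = t*(t + 1)*(t + 2)*(t + 3)*(t^2 - 6*t + 5) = t*(t - 5)*(t + 1)*(t + 2)*(t + 3)*(t - 1)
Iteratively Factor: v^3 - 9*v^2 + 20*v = (v - 5)*(v^2 - 4*v) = (v - 5)*(v - 4)*(v)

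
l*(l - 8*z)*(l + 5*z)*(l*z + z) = l^4*z - 3*l^3*z^2 + l^3*z - 40*l^2*z^3 - 3*l^2*z^2 - 40*l*z^3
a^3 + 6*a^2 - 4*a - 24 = (a - 2)*(a + 2)*(a + 6)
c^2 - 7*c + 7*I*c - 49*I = (c - 7)*(c + 7*I)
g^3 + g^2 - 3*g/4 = g*(g - 1/2)*(g + 3/2)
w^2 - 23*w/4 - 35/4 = (w - 7)*(w + 5/4)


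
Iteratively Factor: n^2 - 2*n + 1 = (n - 1)*(n - 1)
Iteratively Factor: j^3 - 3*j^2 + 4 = (j - 2)*(j^2 - j - 2) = (j - 2)*(j + 1)*(j - 2)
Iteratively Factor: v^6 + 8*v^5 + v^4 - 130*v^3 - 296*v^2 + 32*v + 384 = (v - 4)*(v^5 + 12*v^4 + 49*v^3 + 66*v^2 - 32*v - 96) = (v - 4)*(v + 3)*(v^4 + 9*v^3 + 22*v^2 - 32) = (v - 4)*(v + 3)*(v + 4)*(v^3 + 5*v^2 + 2*v - 8) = (v - 4)*(v - 1)*(v + 3)*(v + 4)*(v^2 + 6*v + 8) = (v - 4)*(v - 1)*(v + 2)*(v + 3)*(v + 4)*(v + 4)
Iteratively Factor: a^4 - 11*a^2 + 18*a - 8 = (a - 1)*(a^3 + a^2 - 10*a + 8) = (a - 2)*(a - 1)*(a^2 + 3*a - 4) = (a - 2)*(a - 1)^2*(a + 4)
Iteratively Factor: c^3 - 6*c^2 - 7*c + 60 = (c + 3)*(c^2 - 9*c + 20) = (c - 5)*(c + 3)*(c - 4)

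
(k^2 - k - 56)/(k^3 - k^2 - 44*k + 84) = (k - 8)/(k^2 - 8*k + 12)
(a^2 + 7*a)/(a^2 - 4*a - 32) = a*(a + 7)/(a^2 - 4*a - 32)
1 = 1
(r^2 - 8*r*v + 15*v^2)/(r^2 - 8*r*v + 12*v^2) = (r^2 - 8*r*v + 15*v^2)/(r^2 - 8*r*v + 12*v^2)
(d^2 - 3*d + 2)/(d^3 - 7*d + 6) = 1/(d + 3)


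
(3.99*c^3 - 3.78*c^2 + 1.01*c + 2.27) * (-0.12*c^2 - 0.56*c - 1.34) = -0.4788*c^5 - 1.7808*c^4 - 3.351*c^3 + 4.2272*c^2 - 2.6246*c - 3.0418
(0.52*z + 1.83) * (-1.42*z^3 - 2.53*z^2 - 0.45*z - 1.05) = -0.7384*z^4 - 3.9142*z^3 - 4.8639*z^2 - 1.3695*z - 1.9215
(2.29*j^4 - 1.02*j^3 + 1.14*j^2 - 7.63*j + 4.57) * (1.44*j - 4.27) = 3.2976*j^5 - 11.2471*j^4 + 5.997*j^3 - 15.855*j^2 + 39.1609*j - 19.5139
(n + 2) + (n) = 2*n + 2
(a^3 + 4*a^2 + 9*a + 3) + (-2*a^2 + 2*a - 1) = a^3 + 2*a^2 + 11*a + 2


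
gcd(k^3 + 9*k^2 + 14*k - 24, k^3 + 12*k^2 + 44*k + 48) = k^2 + 10*k + 24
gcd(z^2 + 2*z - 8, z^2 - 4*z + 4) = z - 2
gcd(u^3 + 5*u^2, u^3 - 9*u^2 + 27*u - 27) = 1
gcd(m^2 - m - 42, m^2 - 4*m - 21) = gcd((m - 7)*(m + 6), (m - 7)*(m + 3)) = m - 7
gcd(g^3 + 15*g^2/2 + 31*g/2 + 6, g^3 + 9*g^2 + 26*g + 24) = g^2 + 7*g + 12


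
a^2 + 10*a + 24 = (a + 4)*(a + 6)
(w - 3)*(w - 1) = w^2 - 4*w + 3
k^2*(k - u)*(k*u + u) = k^4*u - k^3*u^2 + k^3*u - k^2*u^2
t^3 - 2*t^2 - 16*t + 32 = (t - 4)*(t - 2)*(t + 4)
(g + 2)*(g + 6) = g^2 + 8*g + 12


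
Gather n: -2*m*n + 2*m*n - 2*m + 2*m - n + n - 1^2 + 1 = 0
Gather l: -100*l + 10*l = -90*l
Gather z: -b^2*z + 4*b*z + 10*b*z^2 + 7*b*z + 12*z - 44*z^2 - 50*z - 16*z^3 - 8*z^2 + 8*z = -16*z^3 + z^2*(10*b - 52) + z*(-b^2 + 11*b - 30)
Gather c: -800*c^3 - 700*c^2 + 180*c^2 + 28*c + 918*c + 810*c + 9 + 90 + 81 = -800*c^3 - 520*c^2 + 1756*c + 180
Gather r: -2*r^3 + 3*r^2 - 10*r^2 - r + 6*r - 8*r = -2*r^3 - 7*r^2 - 3*r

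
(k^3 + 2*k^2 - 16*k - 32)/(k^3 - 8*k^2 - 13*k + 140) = (k^2 - 2*k - 8)/(k^2 - 12*k + 35)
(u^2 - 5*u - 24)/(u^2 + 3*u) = (u - 8)/u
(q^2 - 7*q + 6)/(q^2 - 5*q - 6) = (q - 1)/(q + 1)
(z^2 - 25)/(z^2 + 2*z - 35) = (z + 5)/(z + 7)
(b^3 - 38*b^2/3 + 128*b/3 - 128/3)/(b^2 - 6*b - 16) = (3*b^2 - 14*b + 16)/(3*(b + 2))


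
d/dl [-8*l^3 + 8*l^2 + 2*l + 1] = -24*l^2 + 16*l + 2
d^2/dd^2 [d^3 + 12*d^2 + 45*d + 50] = 6*d + 24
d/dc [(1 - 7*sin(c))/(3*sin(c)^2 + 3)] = -(2*sin(c) + 7*cos(c)^2)*cos(c)/(3*(sin(c)^2 + 1)^2)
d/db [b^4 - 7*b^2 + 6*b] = 4*b^3 - 14*b + 6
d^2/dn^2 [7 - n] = 0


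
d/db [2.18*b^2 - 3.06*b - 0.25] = 4.36*b - 3.06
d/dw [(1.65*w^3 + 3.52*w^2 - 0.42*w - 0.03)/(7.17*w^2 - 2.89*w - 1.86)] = (11.8305*w^4 - 9.53699999999999*w^3 - 16.3684*w^2 - 12.6642*w + 0.6945)/(51.4089*w^4 - 41.4426*w^3 - 18.3203*w^2 + 10.7508*w + 3.4596)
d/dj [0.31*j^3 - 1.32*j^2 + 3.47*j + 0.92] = 0.93*j^2 - 2.64*j + 3.47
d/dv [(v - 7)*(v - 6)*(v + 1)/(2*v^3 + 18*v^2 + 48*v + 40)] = (21*v^3 - 52*v^2 - 511*v - 214)/(2*(v^5 + 16*v^4 + 97*v^3 + 278*v^2 + 380*v + 200))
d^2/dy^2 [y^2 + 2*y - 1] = 2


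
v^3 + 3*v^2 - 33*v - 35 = (v - 5)*(v + 1)*(v + 7)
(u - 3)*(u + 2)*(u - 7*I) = u^3 - u^2 - 7*I*u^2 - 6*u + 7*I*u + 42*I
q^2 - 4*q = q*(q - 4)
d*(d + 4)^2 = d^3 + 8*d^2 + 16*d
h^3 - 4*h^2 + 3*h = h*(h - 3)*(h - 1)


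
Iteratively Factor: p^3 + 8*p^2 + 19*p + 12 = (p + 3)*(p^2 + 5*p + 4) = (p + 3)*(p + 4)*(p + 1)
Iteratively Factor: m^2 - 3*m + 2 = (m - 2)*(m - 1)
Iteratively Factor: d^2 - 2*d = (d - 2)*(d)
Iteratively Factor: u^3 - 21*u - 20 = (u - 5)*(u^2 + 5*u + 4) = (u - 5)*(u + 1)*(u + 4)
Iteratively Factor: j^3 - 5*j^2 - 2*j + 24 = (j - 3)*(j^2 - 2*j - 8) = (j - 4)*(j - 3)*(j + 2)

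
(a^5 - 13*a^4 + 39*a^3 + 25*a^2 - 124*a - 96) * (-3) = -3*a^5 + 39*a^4 - 117*a^3 - 75*a^2 + 372*a + 288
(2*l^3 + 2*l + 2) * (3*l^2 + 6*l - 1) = 6*l^5 + 12*l^4 + 4*l^3 + 18*l^2 + 10*l - 2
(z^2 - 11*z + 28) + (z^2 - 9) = 2*z^2 - 11*z + 19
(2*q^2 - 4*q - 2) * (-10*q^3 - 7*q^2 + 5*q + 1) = -20*q^5 + 26*q^4 + 58*q^3 - 4*q^2 - 14*q - 2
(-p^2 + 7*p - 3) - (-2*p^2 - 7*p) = p^2 + 14*p - 3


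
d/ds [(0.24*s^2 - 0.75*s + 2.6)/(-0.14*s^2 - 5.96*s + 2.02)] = (-1.5354*s^2 + 1.6976*s + 13.981)/(0.0196*s^4 + 1.6688*s^3 + 34.956*s^2 - 24.0784*s + 4.0804)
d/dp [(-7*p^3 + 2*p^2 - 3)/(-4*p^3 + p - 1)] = (p*(21*p - 4)*(4*p^3 - p + 1) - (12*p^2 - 1)*(7*p^3 - 2*p^2 + 3))/(4*p^3 - p + 1)^2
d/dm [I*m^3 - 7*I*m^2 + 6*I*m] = I*(3*m^2 - 14*m + 6)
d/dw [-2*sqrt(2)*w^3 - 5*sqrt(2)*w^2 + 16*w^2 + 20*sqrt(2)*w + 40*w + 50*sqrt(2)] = -6*sqrt(2)*w^2 - 10*sqrt(2)*w + 32*w + 20*sqrt(2) + 40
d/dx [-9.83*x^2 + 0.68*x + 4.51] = 0.68 - 19.66*x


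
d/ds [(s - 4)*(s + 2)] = 2*s - 2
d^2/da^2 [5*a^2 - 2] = 10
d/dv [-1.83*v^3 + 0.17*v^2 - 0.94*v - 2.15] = -5.49*v^2 + 0.34*v - 0.94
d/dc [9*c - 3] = 9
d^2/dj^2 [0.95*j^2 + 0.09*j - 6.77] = 1.90000000000000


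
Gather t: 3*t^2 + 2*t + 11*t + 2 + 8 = 3*t^2 + 13*t + 10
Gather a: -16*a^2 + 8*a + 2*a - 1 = -16*a^2 + 10*a - 1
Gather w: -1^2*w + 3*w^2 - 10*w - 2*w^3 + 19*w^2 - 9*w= -2*w^3 + 22*w^2 - 20*w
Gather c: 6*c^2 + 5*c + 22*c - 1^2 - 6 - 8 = 6*c^2 + 27*c - 15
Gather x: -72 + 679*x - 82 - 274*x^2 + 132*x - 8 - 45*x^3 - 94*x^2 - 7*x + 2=-45*x^3 - 368*x^2 + 804*x - 160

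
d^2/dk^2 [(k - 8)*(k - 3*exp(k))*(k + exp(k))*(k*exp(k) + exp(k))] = (k^4 - 8*k^3*exp(k) + k^3 - 27*k^2*exp(2*k) + 32*k^2*exp(k) - 38*k^2 + 153*k*exp(2*k) + 164*k*exp(k) - 74*k + 336*exp(2*k) + 92*exp(k) - 16)*exp(k)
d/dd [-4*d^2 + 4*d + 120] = 4 - 8*d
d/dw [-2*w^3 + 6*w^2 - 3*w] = -6*w^2 + 12*w - 3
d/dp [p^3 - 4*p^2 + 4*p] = 3*p^2 - 8*p + 4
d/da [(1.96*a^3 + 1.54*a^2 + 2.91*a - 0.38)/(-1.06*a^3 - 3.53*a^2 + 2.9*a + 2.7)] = (-5.2864*a^4 + 17.5372*a^3 + 29.4059*a^2 + 5.6332*a + 8.959)/(1.1236*a^6 + 7.4836*a^5 + 6.3129*a^4 - 26.198*a^3 - 10.652*a^2 + 15.66*a + 7.29)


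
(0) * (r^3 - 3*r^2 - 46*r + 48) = 0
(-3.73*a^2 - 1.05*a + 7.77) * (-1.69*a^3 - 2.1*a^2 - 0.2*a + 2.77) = 6.3037*a^5 + 9.6075*a^4 - 10.1803*a^3 - 26.4391*a^2 - 4.4625*a + 21.5229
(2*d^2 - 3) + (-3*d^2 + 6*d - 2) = -d^2 + 6*d - 5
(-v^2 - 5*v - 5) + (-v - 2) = -v^2 - 6*v - 7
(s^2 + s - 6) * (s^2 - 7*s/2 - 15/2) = s^4 - 5*s^3/2 - 17*s^2 + 27*s/2 + 45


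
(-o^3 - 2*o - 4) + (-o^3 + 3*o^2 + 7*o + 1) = -2*o^3 + 3*o^2 + 5*o - 3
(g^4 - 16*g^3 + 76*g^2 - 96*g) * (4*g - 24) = 4*g^5 - 88*g^4 + 688*g^3 - 2208*g^2 + 2304*g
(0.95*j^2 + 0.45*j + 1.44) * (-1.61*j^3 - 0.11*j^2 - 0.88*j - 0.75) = -1.5295*j^5 - 0.829*j^4 - 3.2039*j^3 - 1.2669*j^2 - 1.6047*j - 1.08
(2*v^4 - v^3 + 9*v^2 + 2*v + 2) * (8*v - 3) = 16*v^5 - 14*v^4 + 75*v^3 - 11*v^2 + 10*v - 6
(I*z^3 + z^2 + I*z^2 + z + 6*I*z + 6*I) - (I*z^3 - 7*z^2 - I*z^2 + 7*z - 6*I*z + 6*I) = 8*z^2 + 2*I*z^2 - 6*z + 12*I*z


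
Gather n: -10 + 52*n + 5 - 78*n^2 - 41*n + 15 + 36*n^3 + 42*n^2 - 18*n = 36*n^3 - 36*n^2 - 7*n + 10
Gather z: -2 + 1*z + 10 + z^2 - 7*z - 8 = z^2 - 6*z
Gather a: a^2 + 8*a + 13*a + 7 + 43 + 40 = a^2 + 21*a + 90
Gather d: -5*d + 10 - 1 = 9 - 5*d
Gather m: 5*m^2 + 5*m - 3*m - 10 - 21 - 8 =5*m^2 + 2*m - 39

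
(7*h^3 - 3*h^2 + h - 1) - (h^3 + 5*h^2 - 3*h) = 6*h^3 - 8*h^2 + 4*h - 1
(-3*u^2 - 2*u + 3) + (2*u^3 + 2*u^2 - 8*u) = 2*u^3 - u^2 - 10*u + 3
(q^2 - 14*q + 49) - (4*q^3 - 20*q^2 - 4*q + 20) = -4*q^3 + 21*q^2 - 10*q + 29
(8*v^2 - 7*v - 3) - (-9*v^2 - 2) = 17*v^2 - 7*v - 1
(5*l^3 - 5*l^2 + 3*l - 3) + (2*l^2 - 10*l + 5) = 5*l^3 - 3*l^2 - 7*l + 2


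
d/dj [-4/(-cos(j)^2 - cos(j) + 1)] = 4*(2*cos(j) + 1)*sin(j)/(-sin(j)^2 + cos(j))^2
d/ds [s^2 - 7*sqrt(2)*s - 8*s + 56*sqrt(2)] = 2*s - 7*sqrt(2) - 8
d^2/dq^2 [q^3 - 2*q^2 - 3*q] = 6*q - 4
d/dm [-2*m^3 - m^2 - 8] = 2*m*(-3*m - 1)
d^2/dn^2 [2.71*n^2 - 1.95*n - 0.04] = 5.42000000000000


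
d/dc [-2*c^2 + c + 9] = 1 - 4*c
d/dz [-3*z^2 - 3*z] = -6*z - 3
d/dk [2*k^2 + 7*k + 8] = 4*k + 7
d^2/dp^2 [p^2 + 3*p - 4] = 2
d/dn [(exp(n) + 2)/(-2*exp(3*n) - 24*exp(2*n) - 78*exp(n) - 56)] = (exp(3*n) + 9*exp(2*n) + 24*exp(n) + 25)*exp(n)/(exp(6*n) + 24*exp(5*n) + 222*exp(4*n) + 992*exp(3*n) + 2193*exp(2*n) + 2184*exp(n) + 784)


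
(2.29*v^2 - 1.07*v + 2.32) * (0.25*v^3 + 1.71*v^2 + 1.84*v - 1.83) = 0.5725*v^5 + 3.6484*v^4 + 2.9639*v^3 - 2.1923*v^2 + 6.2269*v - 4.2456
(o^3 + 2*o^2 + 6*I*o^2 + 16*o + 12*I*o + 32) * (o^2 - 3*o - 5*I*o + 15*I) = o^5 - o^4 + I*o^4 + 40*o^3 - I*o^3 - 46*o^2 - 86*I*o^2 - 276*o + 80*I*o + 480*I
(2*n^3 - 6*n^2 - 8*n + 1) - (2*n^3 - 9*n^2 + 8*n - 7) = 3*n^2 - 16*n + 8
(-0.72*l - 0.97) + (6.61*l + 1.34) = 5.89*l + 0.37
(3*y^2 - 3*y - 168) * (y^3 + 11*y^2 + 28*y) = 3*y^5 + 30*y^4 - 117*y^3 - 1932*y^2 - 4704*y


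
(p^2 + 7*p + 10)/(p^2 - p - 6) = (p + 5)/(p - 3)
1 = 1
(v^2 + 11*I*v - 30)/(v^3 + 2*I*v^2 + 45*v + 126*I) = (v + 5*I)/(v^2 - 4*I*v + 21)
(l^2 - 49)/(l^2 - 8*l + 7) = (l + 7)/(l - 1)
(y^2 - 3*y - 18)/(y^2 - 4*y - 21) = (y - 6)/(y - 7)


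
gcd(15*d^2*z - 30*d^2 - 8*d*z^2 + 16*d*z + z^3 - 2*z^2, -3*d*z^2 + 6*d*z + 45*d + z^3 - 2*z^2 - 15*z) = -3*d + z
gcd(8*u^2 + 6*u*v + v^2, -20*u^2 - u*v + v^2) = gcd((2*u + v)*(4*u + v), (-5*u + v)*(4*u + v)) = 4*u + v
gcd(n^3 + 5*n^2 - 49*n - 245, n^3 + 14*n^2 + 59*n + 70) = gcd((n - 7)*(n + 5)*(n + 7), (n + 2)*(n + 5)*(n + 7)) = n^2 + 12*n + 35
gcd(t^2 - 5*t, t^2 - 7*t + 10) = t - 5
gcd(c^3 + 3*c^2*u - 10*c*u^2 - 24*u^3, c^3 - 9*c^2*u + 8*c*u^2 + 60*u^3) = c + 2*u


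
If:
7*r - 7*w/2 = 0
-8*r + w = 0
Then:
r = 0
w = 0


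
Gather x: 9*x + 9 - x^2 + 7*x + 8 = -x^2 + 16*x + 17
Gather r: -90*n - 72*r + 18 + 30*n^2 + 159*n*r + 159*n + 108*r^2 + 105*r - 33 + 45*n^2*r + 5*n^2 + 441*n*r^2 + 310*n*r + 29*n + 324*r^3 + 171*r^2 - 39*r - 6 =35*n^2 + 98*n + 324*r^3 + r^2*(441*n + 279) + r*(45*n^2 + 469*n - 6) - 21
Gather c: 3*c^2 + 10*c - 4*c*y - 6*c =3*c^2 + c*(4 - 4*y)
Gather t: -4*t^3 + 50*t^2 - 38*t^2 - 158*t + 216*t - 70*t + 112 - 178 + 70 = -4*t^3 + 12*t^2 - 12*t + 4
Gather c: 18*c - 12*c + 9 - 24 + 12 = 6*c - 3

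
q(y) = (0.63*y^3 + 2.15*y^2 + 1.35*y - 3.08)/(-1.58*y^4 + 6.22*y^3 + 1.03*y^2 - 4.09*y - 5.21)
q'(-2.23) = 0.03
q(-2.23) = 0.02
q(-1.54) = 0.08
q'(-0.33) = -0.56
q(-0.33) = 0.83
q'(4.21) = 7.57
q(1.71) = 1.03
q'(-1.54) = 0.21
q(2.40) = 0.87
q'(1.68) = -1.24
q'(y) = (1.89*y^2 + 4.3*y + 1.35)/(-1.58*y^4 + 6.22*y^3 + 1.03*y^2 - 4.09*y - 5.21) + (0.63*y^3 + 2.15*y^2 + 1.35*y - 3.08)*(6.32*y^3 - 18.66*y^2 - 2.06*y + 4.09)/(-1.58*y^4 + 6.22*y^3 + 1.03*y^2 - 4.09*y - 5.21)^2 = (0.9954*y^6 + 6.794*y^5 - 6.3251*y^4 - 41.413*y^3 + 37.4419*y^2 - 16.0582*y - 19.6307)/(2.4964*y^8 - 19.6552*y^7 + 35.4336*y^6 + 25.7376*y^5 - 33.3551*y^4 - 73.2378*y^3 + 5.9955*y^2 + 42.6178*y + 27.1441)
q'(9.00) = 0.03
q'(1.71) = -1.06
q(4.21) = -2.41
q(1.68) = 1.07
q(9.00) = -0.11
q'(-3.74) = -0.00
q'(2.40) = 0.18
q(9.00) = -0.11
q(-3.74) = 0.02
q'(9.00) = 0.03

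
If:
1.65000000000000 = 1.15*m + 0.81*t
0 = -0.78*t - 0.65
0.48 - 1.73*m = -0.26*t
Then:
No Solution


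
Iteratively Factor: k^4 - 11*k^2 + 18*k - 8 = (k - 1)*(k^3 + k^2 - 10*k + 8) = (k - 2)*(k - 1)*(k^2 + 3*k - 4) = (k - 2)*(k - 1)^2*(k + 4)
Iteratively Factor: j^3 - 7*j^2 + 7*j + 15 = (j - 3)*(j^2 - 4*j - 5) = (j - 5)*(j - 3)*(j + 1)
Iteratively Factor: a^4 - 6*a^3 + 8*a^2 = (a - 4)*(a^3 - 2*a^2) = a*(a - 4)*(a^2 - 2*a) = a*(a - 4)*(a - 2)*(a)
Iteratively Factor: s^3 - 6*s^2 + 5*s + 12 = (s - 3)*(s^2 - 3*s - 4) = (s - 4)*(s - 3)*(s + 1)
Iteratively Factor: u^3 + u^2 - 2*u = (u - 1)*(u^2 + 2*u) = u*(u - 1)*(u + 2)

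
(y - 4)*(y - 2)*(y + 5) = y^3 - y^2 - 22*y + 40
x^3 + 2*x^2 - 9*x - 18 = (x - 3)*(x + 2)*(x + 3)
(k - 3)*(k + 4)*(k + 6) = k^3 + 7*k^2 - 6*k - 72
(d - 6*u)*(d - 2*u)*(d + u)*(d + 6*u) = d^4 - d^3*u - 38*d^2*u^2 + 36*d*u^3 + 72*u^4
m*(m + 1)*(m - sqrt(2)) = m^3 - sqrt(2)*m^2 + m^2 - sqrt(2)*m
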